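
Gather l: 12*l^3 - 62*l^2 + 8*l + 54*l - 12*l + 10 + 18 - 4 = 12*l^3 - 62*l^2 + 50*l + 24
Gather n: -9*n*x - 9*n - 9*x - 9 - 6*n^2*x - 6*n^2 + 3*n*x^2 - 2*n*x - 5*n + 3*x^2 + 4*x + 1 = n^2*(-6*x - 6) + n*(3*x^2 - 11*x - 14) + 3*x^2 - 5*x - 8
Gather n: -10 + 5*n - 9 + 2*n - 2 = 7*n - 21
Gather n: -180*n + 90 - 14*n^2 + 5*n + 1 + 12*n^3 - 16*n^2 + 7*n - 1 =12*n^3 - 30*n^2 - 168*n + 90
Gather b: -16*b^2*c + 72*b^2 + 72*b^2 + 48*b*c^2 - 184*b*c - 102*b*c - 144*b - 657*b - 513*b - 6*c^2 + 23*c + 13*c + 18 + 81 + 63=b^2*(144 - 16*c) + b*(48*c^2 - 286*c - 1314) - 6*c^2 + 36*c + 162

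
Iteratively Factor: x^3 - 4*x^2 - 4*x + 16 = (x - 2)*(x^2 - 2*x - 8) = (x - 4)*(x - 2)*(x + 2)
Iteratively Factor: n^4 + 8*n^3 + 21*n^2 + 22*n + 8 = (n + 2)*(n^3 + 6*n^2 + 9*n + 4) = (n + 2)*(n + 4)*(n^2 + 2*n + 1) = (n + 1)*(n + 2)*(n + 4)*(n + 1)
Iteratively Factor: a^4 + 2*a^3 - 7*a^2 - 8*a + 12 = (a - 1)*(a^3 + 3*a^2 - 4*a - 12) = (a - 2)*(a - 1)*(a^2 + 5*a + 6) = (a - 2)*(a - 1)*(a + 2)*(a + 3)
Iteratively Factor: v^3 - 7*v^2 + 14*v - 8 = (v - 4)*(v^2 - 3*v + 2) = (v - 4)*(v - 1)*(v - 2)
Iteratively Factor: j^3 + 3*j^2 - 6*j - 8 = (j + 1)*(j^2 + 2*j - 8) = (j + 1)*(j + 4)*(j - 2)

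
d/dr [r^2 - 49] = 2*r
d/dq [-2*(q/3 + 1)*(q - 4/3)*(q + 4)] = -2*q^2 - 68*q/9 - 16/9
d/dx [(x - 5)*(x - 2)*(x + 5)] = 3*x^2 - 4*x - 25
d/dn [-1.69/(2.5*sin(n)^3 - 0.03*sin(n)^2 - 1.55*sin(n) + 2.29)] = (12.675*sin(n)^2 - 0.1014*sin(n) - 2.6195)*cos(n)/(2.5*sin(n)^3 - 0.03*sin(n)^2 - 1.55*sin(n) + 2.29)^2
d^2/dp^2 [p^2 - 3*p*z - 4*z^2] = 2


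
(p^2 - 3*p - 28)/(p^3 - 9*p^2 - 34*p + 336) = (p + 4)/(p^2 - 2*p - 48)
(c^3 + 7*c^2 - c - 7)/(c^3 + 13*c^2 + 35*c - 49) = (c + 1)/(c + 7)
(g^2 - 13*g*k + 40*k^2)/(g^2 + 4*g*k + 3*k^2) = (g^2 - 13*g*k + 40*k^2)/(g^2 + 4*g*k + 3*k^2)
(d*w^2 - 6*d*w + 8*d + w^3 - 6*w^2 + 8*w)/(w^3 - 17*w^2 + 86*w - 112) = (d*w - 4*d + w^2 - 4*w)/(w^2 - 15*w + 56)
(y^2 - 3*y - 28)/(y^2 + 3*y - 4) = (y - 7)/(y - 1)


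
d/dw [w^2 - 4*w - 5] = 2*w - 4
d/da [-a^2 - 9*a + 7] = -2*a - 9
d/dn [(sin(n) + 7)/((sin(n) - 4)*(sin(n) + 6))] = (-14*sin(n) + cos(n)^2 - 39)*cos(n)/((sin(n) - 4)^2*(sin(n) + 6)^2)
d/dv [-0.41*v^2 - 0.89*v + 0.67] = -0.82*v - 0.89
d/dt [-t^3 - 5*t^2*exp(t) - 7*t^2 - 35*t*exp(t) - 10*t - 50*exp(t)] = -5*t^2*exp(t) - 3*t^2 - 45*t*exp(t) - 14*t - 85*exp(t) - 10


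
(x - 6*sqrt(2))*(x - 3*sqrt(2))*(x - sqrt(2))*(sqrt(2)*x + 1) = sqrt(2)*x^4 - 19*x^3 + 44*sqrt(2)*x^2 - 18*x - 36*sqrt(2)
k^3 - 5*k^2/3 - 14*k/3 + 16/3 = (k - 8/3)*(k - 1)*(k + 2)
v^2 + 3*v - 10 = (v - 2)*(v + 5)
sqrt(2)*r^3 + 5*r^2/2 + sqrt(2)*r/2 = r*(r + sqrt(2))*(sqrt(2)*r + 1/2)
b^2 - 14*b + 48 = (b - 8)*(b - 6)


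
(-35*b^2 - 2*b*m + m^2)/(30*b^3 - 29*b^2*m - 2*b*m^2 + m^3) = (-7*b + m)/(6*b^2 - 7*b*m + m^2)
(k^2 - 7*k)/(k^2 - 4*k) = (k - 7)/(k - 4)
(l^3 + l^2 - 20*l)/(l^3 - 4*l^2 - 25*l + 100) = l/(l - 5)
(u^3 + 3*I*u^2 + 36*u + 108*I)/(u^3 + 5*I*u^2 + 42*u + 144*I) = (u + 6*I)/(u + 8*I)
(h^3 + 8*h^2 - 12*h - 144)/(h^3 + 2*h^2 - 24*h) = (h + 6)/h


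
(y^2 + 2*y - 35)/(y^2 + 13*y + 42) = (y - 5)/(y + 6)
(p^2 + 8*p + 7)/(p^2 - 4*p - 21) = (p^2 + 8*p + 7)/(p^2 - 4*p - 21)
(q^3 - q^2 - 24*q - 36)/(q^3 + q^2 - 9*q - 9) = (q^2 - 4*q - 12)/(q^2 - 2*q - 3)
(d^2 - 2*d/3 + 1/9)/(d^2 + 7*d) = (9*d^2 - 6*d + 1)/(9*d*(d + 7))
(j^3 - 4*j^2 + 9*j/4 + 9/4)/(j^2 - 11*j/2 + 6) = (2*j^2 - 5*j - 3)/(2*(j - 4))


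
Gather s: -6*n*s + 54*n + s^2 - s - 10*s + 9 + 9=54*n + s^2 + s*(-6*n - 11) + 18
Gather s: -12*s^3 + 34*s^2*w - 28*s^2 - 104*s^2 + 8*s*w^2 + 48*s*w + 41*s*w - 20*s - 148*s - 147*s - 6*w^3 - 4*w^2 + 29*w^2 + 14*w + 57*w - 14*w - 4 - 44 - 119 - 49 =-12*s^3 + s^2*(34*w - 132) + s*(8*w^2 + 89*w - 315) - 6*w^3 + 25*w^2 + 57*w - 216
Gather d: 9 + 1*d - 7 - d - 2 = 0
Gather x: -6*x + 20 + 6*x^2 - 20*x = 6*x^2 - 26*x + 20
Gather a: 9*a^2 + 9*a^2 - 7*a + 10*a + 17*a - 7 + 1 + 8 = 18*a^2 + 20*a + 2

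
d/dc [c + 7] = 1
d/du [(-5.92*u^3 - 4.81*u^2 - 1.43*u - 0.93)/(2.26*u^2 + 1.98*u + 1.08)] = (-13.3792*u^4 - 23.4432*u^3 - 25.4728*u^2 - 6.186*u + 0.297)/(5.1076*u^4 + 8.9496*u^3 + 8.802*u^2 + 4.2768*u + 1.1664)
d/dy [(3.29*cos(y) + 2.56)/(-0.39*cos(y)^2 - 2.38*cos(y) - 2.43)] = (-1.2831*cos(y)^2 - 1.9968*cos(y) + 1.9019)*sin(y)/(0.1521*cos(y)^4 + 1.8564*cos(y)^3 + 7.5598*cos(y)^2 + 11.5668*cos(y) + 5.9049)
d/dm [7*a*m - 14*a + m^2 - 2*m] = 7*a + 2*m - 2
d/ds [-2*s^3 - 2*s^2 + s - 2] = -6*s^2 - 4*s + 1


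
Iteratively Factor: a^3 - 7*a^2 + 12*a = (a)*(a^2 - 7*a + 12) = a*(a - 3)*(a - 4)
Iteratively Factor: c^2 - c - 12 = (c + 3)*(c - 4)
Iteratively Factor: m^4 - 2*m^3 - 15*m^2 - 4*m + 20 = (m + 2)*(m^3 - 4*m^2 - 7*m + 10) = (m - 5)*(m + 2)*(m^2 + m - 2) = (m - 5)*(m - 1)*(m + 2)*(m + 2)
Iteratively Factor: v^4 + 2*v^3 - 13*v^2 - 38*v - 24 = (v + 1)*(v^3 + v^2 - 14*v - 24) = (v + 1)*(v + 2)*(v^2 - v - 12) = (v + 1)*(v + 2)*(v + 3)*(v - 4)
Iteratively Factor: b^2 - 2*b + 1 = (b - 1)*(b - 1)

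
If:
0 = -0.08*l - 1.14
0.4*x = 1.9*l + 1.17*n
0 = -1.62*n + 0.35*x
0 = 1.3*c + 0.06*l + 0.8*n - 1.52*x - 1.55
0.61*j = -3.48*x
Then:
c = -188.73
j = 1049.17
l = -14.25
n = -39.73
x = -183.91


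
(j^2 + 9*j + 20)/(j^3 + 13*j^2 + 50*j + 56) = (j + 5)/(j^2 + 9*j + 14)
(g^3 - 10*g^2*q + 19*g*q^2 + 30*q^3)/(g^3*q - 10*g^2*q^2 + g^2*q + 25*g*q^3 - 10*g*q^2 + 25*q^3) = (-g^2 + 5*g*q + 6*q^2)/(q*(-g^2 + 5*g*q - g + 5*q))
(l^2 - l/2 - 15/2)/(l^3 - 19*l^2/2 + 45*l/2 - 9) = (2*l + 5)/(2*l^2 - 13*l + 6)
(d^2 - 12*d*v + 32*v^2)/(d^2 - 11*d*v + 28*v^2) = (-d + 8*v)/(-d + 7*v)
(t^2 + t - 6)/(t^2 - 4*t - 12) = (-t^2 - t + 6)/(-t^2 + 4*t + 12)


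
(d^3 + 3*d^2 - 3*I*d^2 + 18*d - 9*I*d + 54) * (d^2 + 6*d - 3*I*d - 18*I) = d^5 + 9*d^4 - 6*I*d^4 + 27*d^3 - 54*I*d^3 + 81*d^2 - 162*I*d^2 + 162*d - 486*I*d - 972*I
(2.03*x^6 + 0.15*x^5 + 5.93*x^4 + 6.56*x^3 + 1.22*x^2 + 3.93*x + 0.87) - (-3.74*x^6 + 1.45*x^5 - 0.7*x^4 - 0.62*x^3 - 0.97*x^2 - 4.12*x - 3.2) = 5.77*x^6 - 1.3*x^5 + 6.63*x^4 + 7.18*x^3 + 2.19*x^2 + 8.05*x + 4.07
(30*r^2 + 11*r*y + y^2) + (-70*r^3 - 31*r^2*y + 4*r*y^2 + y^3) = -70*r^3 - 31*r^2*y + 30*r^2 + 4*r*y^2 + 11*r*y + y^3 + y^2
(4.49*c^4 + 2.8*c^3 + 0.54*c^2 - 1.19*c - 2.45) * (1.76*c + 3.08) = 7.9024*c^5 + 18.7572*c^4 + 9.5744*c^3 - 0.4312*c^2 - 7.9772*c - 7.546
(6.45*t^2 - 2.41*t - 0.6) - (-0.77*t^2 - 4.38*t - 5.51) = 7.22*t^2 + 1.97*t + 4.91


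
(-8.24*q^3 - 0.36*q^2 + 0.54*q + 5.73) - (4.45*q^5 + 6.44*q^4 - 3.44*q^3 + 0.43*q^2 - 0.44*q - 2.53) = -4.45*q^5 - 6.44*q^4 - 4.8*q^3 - 0.79*q^2 + 0.98*q + 8.26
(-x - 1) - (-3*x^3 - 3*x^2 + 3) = 3*x^3 + 3*x^2 - x - 4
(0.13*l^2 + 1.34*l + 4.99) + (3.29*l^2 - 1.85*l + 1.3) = 3.42*l^2 - 0.51*l + 6.29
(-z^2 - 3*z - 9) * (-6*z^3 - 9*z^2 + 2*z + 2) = 6*z^5 + 27*z^4 + 79*z^3 + 73*z^2 - 24*z - 18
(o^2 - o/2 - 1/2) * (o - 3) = o^3 - 7*o^2/2 + o + 3/2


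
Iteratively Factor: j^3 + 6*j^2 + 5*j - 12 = (j - 1)*(j^2 + 7*j + 12) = (j - 1)*(j + 3)*(j + 4)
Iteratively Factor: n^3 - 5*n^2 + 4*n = (n)*(n^2 - 5*n + 4) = n*(n - 1)*(n - 4)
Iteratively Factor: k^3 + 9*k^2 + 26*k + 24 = (k + 3)*(k^2 + 6*k + 8) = (k + 2)*(k + 3)*(k + 4)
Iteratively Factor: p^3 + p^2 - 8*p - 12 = (p - 3)*(p^2 + 4*p + 4) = (p - 3)*(p + 2)*(p + 2)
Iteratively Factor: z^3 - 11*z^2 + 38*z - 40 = (z - 2)*(z^2 - 9*z + 20) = (z - 4)*(z - 2)*(z - 5)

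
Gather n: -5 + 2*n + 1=2*n - 4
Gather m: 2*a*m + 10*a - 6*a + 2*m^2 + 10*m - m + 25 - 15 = 4*a + 2*m^2 + m*(2*a + 9) + 10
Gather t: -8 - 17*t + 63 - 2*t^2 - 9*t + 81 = -2*t^2 - 26*t + 136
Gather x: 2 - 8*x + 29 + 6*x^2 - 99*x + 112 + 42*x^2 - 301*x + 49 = 48*x^2 - 408*x + 192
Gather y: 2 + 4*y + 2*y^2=2*y^2 + 4*y + 2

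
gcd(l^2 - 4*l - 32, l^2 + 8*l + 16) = l + 4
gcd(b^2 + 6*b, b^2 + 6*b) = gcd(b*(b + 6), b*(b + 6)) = b^2 + 6*b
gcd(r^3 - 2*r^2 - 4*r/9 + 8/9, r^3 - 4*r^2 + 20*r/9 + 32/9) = r^2 - 4*r/3 - 4/3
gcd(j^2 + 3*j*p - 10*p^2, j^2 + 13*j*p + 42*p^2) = 1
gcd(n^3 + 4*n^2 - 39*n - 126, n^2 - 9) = n + 3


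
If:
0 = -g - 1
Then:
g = -1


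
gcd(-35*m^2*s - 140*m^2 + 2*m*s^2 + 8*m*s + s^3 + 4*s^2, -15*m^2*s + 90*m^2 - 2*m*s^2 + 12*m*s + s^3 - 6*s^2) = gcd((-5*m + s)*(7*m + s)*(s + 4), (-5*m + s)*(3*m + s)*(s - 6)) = -5*m + s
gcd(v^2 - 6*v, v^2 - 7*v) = v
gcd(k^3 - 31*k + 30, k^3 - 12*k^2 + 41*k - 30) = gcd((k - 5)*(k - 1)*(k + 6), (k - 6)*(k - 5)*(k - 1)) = k^2 - 6*k + 5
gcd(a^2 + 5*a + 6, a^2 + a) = 1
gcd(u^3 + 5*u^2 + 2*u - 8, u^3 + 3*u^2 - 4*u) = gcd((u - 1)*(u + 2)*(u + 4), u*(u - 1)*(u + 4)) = u^2 + 3*u - 4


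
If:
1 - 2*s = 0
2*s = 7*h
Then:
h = 1/7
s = 1/2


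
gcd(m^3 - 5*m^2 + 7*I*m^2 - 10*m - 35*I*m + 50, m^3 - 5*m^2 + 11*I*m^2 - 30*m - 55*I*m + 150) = m^2 + m*(-5 + 5*I) - 25*I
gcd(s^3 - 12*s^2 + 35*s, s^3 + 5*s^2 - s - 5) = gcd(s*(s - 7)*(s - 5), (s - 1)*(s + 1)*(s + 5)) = 1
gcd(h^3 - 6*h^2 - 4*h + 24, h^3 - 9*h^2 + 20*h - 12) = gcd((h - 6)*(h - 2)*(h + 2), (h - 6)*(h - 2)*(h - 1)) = h^2 - 8*h + 12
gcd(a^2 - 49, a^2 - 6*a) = 1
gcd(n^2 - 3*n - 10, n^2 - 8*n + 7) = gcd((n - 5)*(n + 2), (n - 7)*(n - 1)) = 1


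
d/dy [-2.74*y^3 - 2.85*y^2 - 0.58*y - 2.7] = -8.22*y^2 - 5.7*y - 0.58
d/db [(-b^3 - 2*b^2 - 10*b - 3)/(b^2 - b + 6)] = (-b^4 + 2*b^3 - 6*b^2 - 18*b - 63)/(b^4 - 2*b^3 + 13*b^2 - 12*b + 36)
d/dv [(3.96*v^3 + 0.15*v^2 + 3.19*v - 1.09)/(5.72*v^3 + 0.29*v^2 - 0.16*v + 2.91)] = (0.2904*v^4 - 37.7608*v^3 + 52.3261*v^2 + 1.5052*v + 9.1085)/(32.7184*v^6 + 3.3176*v^5 - 1.7463*v^4 + 33.1976*v^3 + 1.7134*v^2 - 0.9312*v + 8.4681)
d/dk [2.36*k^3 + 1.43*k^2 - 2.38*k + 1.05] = 7.08*k^2 + 2.86*k - 2.38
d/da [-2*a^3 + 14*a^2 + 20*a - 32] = -6*a^2 + 28*a + 20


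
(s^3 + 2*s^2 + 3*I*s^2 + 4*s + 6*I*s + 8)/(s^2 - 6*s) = (s^3 + s^2*(2 + 3*I) + 2*s*(2 + 3*I) + 8)/(s*(s - 6))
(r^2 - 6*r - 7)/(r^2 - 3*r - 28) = (r + 1)/(r + 4)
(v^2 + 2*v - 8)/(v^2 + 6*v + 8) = (v - 2)/(v + 2)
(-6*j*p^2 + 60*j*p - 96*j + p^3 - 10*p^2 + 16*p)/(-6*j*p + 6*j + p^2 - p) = (p^2 - 10*p + 16)/(p - 1)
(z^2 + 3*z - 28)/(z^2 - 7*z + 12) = (z + 7)/(z - 3)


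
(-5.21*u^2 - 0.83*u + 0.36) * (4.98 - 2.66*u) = 13.8586*u^3 - 23.738*u^2 - 5.091*u + 1.7928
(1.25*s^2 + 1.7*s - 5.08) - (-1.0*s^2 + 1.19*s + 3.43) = 2.25*s^2 + 0.51*s - 8.51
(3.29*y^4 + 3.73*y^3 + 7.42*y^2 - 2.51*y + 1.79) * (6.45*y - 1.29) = 21.2205*y^5 + 19.8144*y^4 + 43.0473*y^3 - 25.7613*y^2 + 14.7834*y - 2.3091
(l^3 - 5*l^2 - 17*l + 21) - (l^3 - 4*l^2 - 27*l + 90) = -l^2 + 10*l - 69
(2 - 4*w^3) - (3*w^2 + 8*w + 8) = -4*w^3 - 3*w^2 - 8*w - 6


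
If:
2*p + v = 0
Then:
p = -v/2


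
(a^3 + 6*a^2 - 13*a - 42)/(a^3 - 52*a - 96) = (a^2 + 4*a - 21)/(a^2 - 2*a - 48)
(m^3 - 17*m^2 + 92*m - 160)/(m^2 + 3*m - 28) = (m^2 - 13*m + 40)/(m + 7)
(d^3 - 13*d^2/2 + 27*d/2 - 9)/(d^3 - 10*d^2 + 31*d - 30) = (d - 3/2)/(d - 5)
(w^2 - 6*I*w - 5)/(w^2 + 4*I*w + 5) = (w - 5*I)/(w + 5*I)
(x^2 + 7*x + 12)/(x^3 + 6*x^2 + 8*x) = (x + 3)/(x*(x + 2))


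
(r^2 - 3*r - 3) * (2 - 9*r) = -9*r^3 + 29*r^2 + 21*r - 6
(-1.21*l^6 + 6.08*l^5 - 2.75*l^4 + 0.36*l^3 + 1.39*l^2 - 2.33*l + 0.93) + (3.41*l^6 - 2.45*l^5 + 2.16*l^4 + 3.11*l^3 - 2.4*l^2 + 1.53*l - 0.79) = 2.2*l^6 + 3.63*l^5 - 0.59*l^4 + 3.47*l^3 - 1.01*l^2 - 0.8*l + 0.14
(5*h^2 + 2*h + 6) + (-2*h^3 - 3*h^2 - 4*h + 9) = -2*h^3 + 2*h^2 - 2*h + 15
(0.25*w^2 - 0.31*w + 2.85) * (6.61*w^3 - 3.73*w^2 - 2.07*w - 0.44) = 1.6525*w^5 - 2.9816*w^4 + 19.4773*w^3 - 10.0988*w^2 - 5.7631*w - 1.254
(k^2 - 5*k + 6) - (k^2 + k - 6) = 12 - 6*k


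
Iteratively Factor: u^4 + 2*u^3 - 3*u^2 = (u - 1)*(u^3 + 3*u^2) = u*(u - 1)*(u^2 + 3*u) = u*(u - 1)*(u + 3)*(u)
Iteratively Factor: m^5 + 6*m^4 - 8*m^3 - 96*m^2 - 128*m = (m + 4)*(m^4 + 2*m^3 - 16*m^2 - 32*m) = (m + 4)^2*(m^3 - 2*m^2 - 8*m) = (m + 2)*(m + 4)^2*(m^2 - 4*m) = (m - 4)*(m + 2)*(m + 4)^2*(m)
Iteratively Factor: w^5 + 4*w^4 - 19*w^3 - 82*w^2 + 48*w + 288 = (w + 3)*(w^4 + w^3 - 22*w^2 - 16*w + 96) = (w + 3)*(w + 4)*(w^3 - 3*w^2 - 10*w + 24) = (w + 3)^2*(w + 4)*(w^2 - 6*w + 8) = (w - 2)*(w + 3)^2*(w + 4)*(w - 4)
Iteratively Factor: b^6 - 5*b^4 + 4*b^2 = (b)*(b^5 - 5*b^3 + 4*b) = b*(b + 1)*(b^4 - b^3 - 4*b^2 + 4*b) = b*(b + 1)*(b + 2)*(b^3 - 3*b^2 + 2*b) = b*(b - 2)*(b + 1)*(b + 2)*(b^2 - b) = b^2*(b - 2)*(b + 1)*(b + 2)*(b - 1)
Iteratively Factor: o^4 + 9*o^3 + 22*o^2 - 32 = (o + 4)*(o^3 + 5*o^2 + 2*o - 8) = (o - 1)*(o + 4)*(o^2 + 6*o + 8) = (o - 1)*(o + 4)^2*(o + 2)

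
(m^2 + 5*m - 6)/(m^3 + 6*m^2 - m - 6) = 1/(m + 1)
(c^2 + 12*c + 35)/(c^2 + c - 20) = (c + 7)/(c - 4)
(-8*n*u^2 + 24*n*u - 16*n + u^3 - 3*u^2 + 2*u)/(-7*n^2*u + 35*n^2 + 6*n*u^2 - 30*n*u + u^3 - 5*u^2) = (8*n*u^2 - 24*n*u + 16*n - u^3 + 3*u^2 - 2*u)/(7*n^2*u - 35*n^2 - 6*n*u^2 + 30*n*u - u^3 + 5*u^2)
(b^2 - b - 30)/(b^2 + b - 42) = (b + 5)/(b + 7)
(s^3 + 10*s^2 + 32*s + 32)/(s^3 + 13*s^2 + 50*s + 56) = (s + 4)/(s + 7)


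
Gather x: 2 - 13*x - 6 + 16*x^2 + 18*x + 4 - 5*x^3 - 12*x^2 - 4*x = -5*x^3 + 4*x^2 + x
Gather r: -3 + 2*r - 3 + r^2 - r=r^2 + r - 6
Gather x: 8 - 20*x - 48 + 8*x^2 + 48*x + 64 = 8*x^2 + 28*x + 24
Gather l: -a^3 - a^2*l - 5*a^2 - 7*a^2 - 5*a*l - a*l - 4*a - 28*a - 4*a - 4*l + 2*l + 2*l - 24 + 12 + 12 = -a^3 - 12*a^2 - 36*a + l*(-a^2 - 6*a)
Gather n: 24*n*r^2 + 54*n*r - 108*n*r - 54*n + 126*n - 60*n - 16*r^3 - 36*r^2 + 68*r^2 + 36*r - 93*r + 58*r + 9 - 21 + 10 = n*(24*r^2 - 54*r + 12) - 16*r^3 + 32*r^2 + r - 2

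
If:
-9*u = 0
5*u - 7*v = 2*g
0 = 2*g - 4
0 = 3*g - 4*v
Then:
No Solution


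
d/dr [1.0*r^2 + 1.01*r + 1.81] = 2.0*r + 1.01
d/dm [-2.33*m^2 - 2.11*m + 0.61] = -4.66*m - 2.11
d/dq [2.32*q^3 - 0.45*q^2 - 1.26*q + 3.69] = 6.96*q^2 - 0.9*q - 1.26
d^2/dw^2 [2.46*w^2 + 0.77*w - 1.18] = 4.92000000000000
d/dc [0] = 0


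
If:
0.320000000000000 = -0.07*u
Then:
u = -4.57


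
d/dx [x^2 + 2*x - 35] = 2*x + 2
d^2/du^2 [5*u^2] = 10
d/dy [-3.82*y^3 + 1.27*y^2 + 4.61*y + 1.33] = -11.46*y^2 + 2.54*y + 4.61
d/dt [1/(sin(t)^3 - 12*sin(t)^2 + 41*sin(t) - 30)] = (-3*sin(t)^2 + 24*sin(t) - 41)*cos(t)/(sin(t)^3 - 12*sin(t)^2 + 41*sin(t) - 30)^2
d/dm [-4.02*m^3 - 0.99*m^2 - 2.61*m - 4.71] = -12.06*m^2 - 1.98*m - 2.61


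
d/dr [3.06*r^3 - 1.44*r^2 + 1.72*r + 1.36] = 9.18*r^2 - 2.88*r + 1.72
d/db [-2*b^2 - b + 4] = -4*b - 1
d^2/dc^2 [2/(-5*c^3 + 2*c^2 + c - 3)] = 4*((15*c - 2)*(5*c^3 - 2*c^2 - c + 3) - (-15*c^2 + 4*c + 1)^2)/(5*c^3 - 2*c^2 - c + 3)^3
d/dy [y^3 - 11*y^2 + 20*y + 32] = 3*y^2 - 22*y + 20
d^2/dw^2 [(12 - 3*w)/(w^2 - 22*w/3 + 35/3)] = 18*(-4*(w - 4)*(3*w - 11)^2 + (9*w - 34)*(3*w^2 - 22*w + 35))/(3*w^2 - 22*w + 35)^3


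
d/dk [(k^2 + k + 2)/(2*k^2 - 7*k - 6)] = (-9*k^2 - 20*k + 8)/(4*k^4 - 28*k^3 + 25*k^2 + 84*k + 36)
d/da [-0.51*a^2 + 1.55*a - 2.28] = 1.55 - 1.02*a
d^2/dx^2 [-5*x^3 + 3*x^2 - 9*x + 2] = 6 - 30*x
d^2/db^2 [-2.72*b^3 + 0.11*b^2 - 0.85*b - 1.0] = 0.22 - 16.32*b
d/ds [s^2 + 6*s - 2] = 2*s + 6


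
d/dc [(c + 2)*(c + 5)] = 2*c + 7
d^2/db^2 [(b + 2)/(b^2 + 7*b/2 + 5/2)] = 4*((b + 2)*(4*b + 7)^2 - (6*b + 11)*(2*b^2 + 7*b + 5))/(2*b^2 + 7*b + 5)^3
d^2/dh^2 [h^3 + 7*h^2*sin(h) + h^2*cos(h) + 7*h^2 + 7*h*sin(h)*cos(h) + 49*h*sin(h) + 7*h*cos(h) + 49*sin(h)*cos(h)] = -7*h^2*sin(h) - h^2*cos(h) - 53*h*sin(h) - 14*h*sin(2*h) + 21*h*cos(h) + 6*h - 98*sin(2*h) + 100*cos(h) + 14*cos(2*h) + 14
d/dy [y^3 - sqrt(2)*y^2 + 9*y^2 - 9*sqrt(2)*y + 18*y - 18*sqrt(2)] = 3*y^2 - 2*sqrt(2)*y + 18*y - 9*sqrt(2) + 18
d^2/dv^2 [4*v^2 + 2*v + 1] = 8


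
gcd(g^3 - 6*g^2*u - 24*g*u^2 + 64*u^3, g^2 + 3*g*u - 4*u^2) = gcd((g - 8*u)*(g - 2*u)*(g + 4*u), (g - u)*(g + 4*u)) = g + 4*u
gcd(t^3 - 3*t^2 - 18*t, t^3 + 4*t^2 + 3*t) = t^2 + 3*t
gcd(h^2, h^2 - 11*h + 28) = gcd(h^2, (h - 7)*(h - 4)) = 1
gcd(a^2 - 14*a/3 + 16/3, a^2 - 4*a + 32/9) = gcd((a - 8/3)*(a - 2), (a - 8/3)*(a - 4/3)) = a - 8/3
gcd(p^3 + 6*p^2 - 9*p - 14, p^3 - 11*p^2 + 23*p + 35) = p + 1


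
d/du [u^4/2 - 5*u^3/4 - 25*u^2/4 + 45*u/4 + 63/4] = 2*u^3 - 15*u^2/4 - 25*u/2 + 45/4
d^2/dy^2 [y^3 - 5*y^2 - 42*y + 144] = 6*y - 10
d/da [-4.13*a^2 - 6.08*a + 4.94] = -8.26*a - 6.08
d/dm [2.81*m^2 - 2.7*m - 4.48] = 5.62*m - 2.7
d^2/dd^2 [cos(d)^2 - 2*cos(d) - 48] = 2*cos(d) - 2*cos(2*d)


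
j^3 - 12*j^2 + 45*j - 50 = (j - 5)^2*(j - 2)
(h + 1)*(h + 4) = h^2 + 5*h + 4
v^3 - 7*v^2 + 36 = (v - 6)*(v - 3)*(v + 2)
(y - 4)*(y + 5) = y^2 + y - 20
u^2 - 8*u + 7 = (u - 7)*(u - 1)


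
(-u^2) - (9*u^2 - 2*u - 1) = -10*u^2 + 2*u + 1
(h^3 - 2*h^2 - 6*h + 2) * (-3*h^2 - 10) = -3*h^5 + 6*h^4 + 8*h^3 + 14*h^2 + 60*h - 20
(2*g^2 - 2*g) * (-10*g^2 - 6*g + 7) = -20*g^4 + 8*g^3 + 26*g^2 - 14*g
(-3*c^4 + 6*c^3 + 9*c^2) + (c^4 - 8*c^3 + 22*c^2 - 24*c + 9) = -2*c^4 - 2*c^3 + 31*c^2 - 24*c + 9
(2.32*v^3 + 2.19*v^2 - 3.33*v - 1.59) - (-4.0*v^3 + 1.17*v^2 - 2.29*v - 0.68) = 6.32*v^3 + 1.02*v^2 - 1.04*v - 0.91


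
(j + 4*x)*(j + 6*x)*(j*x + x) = j^3*x + 10*j^2*x^2 + j^2*x + 24*j*x^3 + 10*j*x^2 + 24*x^3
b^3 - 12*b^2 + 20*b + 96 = (b - 8)*(b - 6)*(b + 2)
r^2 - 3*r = r*(r - 3)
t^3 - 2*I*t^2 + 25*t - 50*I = (t - 5*I)*(t - 2*I)*(t + 5*I)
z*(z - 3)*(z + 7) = z^3 + 4*z^2 - 21*z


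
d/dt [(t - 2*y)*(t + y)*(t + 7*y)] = 3*t^2 + 12*t*y - 9*y^2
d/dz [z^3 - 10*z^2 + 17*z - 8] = 3*z^2 - 20*z + 17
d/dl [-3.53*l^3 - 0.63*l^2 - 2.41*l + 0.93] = -10.59*l^2 - 1.26*l - 2.41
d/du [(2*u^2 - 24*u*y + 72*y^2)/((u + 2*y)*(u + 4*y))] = 4*y*(9*u^2 - 28*u*y - 156*y^2)/(u^4 + 12*u^3*y + 52*u^2*y^2 + 96*u*y^3 + 64*y^4)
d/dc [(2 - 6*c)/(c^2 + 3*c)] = 2*(3*c^2 - 2*c - 3)/(c^2*(c^2 + 6*c + 9))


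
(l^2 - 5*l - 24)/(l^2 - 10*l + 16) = (l + 3)/(l - 2)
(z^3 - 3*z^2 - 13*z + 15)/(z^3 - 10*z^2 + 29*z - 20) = (z + 3)/(z - 4)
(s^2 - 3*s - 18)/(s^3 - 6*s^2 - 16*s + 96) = (s + 3)/(s^2 - 16)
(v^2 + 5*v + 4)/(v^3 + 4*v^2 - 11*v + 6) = (v^2 + 5*v + 4)/(v^3 + 4*v^2 - 11*v + 6)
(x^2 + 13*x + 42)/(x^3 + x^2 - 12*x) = (x^2 + 13*x + 42)/(x*(x^2 + x - 12))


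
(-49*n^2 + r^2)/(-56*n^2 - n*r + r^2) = (-7*n + r)/(-8*n + r)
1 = 1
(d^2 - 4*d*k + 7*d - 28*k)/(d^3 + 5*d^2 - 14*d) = (d - 4*k)/(d*(d - 2))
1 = 1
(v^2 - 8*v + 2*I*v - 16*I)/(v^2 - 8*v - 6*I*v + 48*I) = (v + 2*I)/(v - 6*I)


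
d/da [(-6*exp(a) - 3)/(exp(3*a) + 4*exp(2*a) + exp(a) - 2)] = 3*((2*exp(a) + 1)*(3*exp(2*a) + 8*exp(a) + 1) - 2*exp(3*a) - 8*exp(2*a) - 2*exp(a) + 4)*exp(a)/(exp(3*a) + 4*exp(2*a) + exp(a) - 2)^2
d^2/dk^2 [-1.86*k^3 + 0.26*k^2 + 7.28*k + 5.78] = 0.52 - 11.16*k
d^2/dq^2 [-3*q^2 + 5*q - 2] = -6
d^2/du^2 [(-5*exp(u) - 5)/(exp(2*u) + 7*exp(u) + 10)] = 5*(-exp(4*u) + 3*exp(3*u) + 39*exp(2*u) + 61*exp(u) - 30)*exp(u)/(exp(6*u) + 21*exp(5*u) + 177*exp(4*u) + 763*exp(3*u) + 1770*exp(2*u) + 2100*exp(u) + 1000)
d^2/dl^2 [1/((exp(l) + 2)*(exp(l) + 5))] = (4*exp(3*l) + 21*exp(2*l) + 9*exp(l) - 70)*exp(l)/(exp(6*l) + 21*exp(5*l) + 177*exp(4*l) + 763*exp(3*l) + 1770*exp(2*l) + 2100*exp(l) + 1000)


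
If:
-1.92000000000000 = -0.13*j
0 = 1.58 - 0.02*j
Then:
No Solution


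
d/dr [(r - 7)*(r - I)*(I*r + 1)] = 3*I*r^2 + r*(4 - 14*I) - 14 - I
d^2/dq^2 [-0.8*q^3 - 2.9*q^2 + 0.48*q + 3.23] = -4.8*q - 5.8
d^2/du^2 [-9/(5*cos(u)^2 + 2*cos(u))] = 9*(50*(1 - cos(2*u))^2 - 75*cos(u) + 54*cos(2*u) + 15*cos(3*u) - 162)/(2*(5*cos(u) + 2)^3*cos(u)^3)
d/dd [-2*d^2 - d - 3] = -4*d - 1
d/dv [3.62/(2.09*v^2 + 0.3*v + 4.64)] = (-15.1316*v - 1.086)/(2.09*v^2 + 0.3*v + 4.64)^2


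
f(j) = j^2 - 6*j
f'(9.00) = 12.00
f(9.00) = 27.00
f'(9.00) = 12.00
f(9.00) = 27.00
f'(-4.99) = -15.98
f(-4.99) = 54.84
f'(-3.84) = -13.68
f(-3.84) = 37.79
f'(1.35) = -3.30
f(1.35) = -6.28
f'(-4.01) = -14.02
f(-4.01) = 40.14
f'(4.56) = 3.12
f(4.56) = -6.57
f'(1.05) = -3.90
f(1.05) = -5.20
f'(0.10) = -5.80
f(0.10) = -0.59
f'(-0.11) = -6.22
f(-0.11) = 0.67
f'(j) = 2*j - 6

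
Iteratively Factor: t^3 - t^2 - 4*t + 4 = (t - 1)*(t^2 - 4) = (t - 1)*(t + 2)*(t - 2)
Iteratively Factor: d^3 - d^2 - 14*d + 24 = (d - 3)*(d^2 + 2*d - 8) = (d - 3)*(d + 4)*(d - 2)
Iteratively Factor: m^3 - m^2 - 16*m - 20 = (m + 2)*(m^2 - 3*m - 10) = (m + 2)^2*(m - 5)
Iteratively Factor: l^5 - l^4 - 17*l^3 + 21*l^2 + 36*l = (l + 1)*(l^4 - 2*l^3 - 15*l^2 + 36*l) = (l + 1)*(l + 4)*(l^3 - 6*l^2 + 9*l) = (l - 3)*(l + 1)*(l + 4)*(l^2 - 3*l) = (l - 3)^2*(l + 1)*(l + 4)*(l)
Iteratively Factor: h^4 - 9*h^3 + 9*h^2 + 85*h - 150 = (h - 2)*(h^3 - 7*h^2 - 5*h + 75) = (h - 5)*(h - 2)*(h^2 - 2*h - 15) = (h - 5)^2*(h - 2)*(h + 3)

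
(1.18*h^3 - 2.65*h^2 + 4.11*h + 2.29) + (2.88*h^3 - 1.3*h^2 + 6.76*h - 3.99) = 4.06*h^3 - 3.95*h^2 + 10.87*h - 1.7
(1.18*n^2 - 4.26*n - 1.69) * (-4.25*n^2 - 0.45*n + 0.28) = -5.015*n^4 + 17.574*n^3 + 9.4299*n^2 - 0.4323*n - 0.4732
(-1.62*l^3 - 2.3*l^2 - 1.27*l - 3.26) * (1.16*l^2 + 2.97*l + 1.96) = -1.8792*l^5 - 7.4794*l^4 - 11.4794*l^3 - 12.0615*l^2 - 12.1714*l - 6.3896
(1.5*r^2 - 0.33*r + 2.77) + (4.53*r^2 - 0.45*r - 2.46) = 6.03*r^2 - 0.78*r + 0.31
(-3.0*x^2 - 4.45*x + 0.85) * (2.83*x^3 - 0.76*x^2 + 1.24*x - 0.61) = -8.49*x^5 - 10.3135*x^4 + 2.0675*x^3 - 4.334*x^2 + 3.7685*x - 0.5185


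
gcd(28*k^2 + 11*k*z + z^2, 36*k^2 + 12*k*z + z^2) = 1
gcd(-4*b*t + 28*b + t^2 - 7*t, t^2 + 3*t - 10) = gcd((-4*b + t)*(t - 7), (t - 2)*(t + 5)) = 1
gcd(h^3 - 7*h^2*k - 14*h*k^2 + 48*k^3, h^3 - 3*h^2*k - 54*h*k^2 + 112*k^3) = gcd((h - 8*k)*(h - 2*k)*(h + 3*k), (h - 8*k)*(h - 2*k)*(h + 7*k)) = h^2 - 10*h*k + 16*k^2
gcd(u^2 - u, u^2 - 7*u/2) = u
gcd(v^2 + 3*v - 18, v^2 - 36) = v + 6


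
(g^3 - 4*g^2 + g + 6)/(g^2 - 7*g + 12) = (g^2 - g - 2)/(g - 4)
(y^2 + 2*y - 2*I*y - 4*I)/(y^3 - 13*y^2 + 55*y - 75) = (y^2 + 2*y*(1 - I) - 4*I)/(y^3 - 13*y^2 + 55*y - 75)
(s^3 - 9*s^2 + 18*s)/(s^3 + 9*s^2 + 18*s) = (s^2 - 9*s + 18)/(s^2 + 9*s + 18)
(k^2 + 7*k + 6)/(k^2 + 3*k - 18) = (k + 1)/(k - 3)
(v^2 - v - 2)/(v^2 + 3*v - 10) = (v + 1)/(v + 5)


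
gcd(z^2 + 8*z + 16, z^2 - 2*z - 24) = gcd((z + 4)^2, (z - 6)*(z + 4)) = z + 4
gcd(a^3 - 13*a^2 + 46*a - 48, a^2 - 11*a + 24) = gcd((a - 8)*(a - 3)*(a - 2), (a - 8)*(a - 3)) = a^2 - 11*a + 24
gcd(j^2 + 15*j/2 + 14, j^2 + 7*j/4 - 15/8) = 1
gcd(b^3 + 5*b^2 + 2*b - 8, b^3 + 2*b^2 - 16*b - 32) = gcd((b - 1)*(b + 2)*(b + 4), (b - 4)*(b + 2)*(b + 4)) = b^2 + 6*b + 8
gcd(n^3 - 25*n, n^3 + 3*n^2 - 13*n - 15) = n + 5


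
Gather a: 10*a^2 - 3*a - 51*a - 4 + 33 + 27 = 10*a^2 - 54*a + 56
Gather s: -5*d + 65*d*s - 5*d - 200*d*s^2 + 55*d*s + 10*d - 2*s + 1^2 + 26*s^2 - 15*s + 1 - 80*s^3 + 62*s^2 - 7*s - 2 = -80*s^3 + s^2*(88 - 200*d) + s*(120*d - 24)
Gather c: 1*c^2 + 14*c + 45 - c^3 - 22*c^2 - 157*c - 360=-c^3 - 21*c^2 - 143*c - 315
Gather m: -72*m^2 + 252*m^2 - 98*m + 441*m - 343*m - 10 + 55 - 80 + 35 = 180*m^2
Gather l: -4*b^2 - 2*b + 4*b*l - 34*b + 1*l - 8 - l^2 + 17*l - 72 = -4*b^2 - 36*b - l^2 + l*(4*b + 18) - 80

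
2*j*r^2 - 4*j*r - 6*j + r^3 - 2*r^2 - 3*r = (2*j + r)*(r - 3)*(r + 1)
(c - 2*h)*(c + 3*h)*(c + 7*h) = c^3 + 8*c^2*h + c*h^2 - 42*h^3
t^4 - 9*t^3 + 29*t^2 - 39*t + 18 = (t - 3)^2*(t - 2)*(t - 1)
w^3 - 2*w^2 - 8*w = w*(w - 4)*(w + 2)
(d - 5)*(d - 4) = d^2 - 9*d + 20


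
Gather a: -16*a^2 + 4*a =-16*a^2 + 4*a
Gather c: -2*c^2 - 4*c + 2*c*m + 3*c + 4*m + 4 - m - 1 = -2*c^2 + c*(2*m - 1) + 3*m + 3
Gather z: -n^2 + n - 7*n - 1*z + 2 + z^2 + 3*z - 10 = -n^2 - 6*n + z^2 + 2*z - 8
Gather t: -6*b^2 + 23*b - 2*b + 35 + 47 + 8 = -6*b^2 + 21*b + 90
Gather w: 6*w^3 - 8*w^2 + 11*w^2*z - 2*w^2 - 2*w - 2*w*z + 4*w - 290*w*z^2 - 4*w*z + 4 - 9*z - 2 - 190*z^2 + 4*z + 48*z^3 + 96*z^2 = 6*w^3 + w^2*(11*z - 10) + w*(-290*z^2 - 6*z + 2) + 48*z^3 - 94*z^2 - 5*z + 2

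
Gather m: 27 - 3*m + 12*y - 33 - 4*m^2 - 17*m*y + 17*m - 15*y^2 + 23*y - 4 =-4*m^2 + m*(14 - 17*y) - 15*y^2 + 35*y - 10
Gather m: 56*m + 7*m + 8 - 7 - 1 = 63*m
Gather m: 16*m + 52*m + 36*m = 104*m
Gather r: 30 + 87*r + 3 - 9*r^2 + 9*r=-9*r^2 + 96*r + 33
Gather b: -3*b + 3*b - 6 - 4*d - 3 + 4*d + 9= 0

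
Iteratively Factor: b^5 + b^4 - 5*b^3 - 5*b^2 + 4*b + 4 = (b + 1)*(b^4 - 5*b^2 + 4) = (b + 1)^2*(b^3 - b^2 - 4*b + 4) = (b - 2)*(b + 1)^2*(b^2 + b - 2) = (b - 2)*(b + 1)^2*(b + 2)*(b - 1)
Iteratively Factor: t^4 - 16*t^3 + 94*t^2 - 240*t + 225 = (t - 5)*(t^3 - 11*t^2 + 39*t - 45) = (t - 5)^2*(t^2 - 6*t + 9) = (t - 5)^2*(t - 3)*(t - 3)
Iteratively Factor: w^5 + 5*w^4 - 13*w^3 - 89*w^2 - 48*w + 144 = (w + 4)*(w^4 + w^3 - 17*w^2 - 21*w + 36) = (w + 3)*(w + 4)*(w^3 - 2*w^2 - 11*w + 12) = (w + 3)^2*(w + 4)*(w^2 - 5*w + 4) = (w - 4)*(w + 3)^2*(w + 4)*(w - 1)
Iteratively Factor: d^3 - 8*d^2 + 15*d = (d - 5)*(d^2 - 3*d) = (d - 5)*(d - 3)*(d)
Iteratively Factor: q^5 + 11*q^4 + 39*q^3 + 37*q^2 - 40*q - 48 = (q + 1)*(q^4 + 10*q^3 + 29*q^2 + 8*q - 48) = (q + 1)*(q + 3)*(q^3 + 7*q^2 + 8*q - 16) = (q + 1)*(q + 3)*(q + 4)*(q^2 + 3*q - 4) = (q - 1)*(q + 1)*(q + 3)*(q + 4)*(q + 4)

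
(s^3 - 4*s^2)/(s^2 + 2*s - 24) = s^2/(s + 6)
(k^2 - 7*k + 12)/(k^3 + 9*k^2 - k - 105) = (k - 4)/(k^2 + 12*k + 35)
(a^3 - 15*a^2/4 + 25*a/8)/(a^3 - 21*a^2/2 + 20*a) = (a - 5/4)/(a - 8)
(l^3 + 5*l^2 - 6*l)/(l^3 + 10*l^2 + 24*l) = (l - 1)/(l + 4)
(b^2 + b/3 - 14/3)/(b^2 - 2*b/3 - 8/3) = (3*b + 7)/(3*b + 4)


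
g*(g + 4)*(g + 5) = g^3 + 9*g^2 + 20*g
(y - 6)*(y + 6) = y^2 - 36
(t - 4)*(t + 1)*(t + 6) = t^3 + 3*t^2 - 22*t - 24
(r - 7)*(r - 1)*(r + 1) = r^3 - 7*r^2 - r + 7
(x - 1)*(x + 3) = x^2 + 2*x - 3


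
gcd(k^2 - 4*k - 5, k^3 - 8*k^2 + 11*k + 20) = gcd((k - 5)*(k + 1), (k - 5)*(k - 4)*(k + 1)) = k^2 - 4*k - 5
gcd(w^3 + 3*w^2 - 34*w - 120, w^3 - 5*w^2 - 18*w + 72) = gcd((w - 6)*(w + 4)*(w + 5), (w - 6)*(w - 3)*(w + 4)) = w^2 - 2*w - 24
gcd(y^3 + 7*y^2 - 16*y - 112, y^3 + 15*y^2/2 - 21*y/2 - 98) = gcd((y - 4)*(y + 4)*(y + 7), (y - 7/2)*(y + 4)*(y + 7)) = y^2 + 11*y + 28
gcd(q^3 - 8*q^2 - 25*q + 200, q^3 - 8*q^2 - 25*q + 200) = q^3 - 8*q^2 - 25*q + 200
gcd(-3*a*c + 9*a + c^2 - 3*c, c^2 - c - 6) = c - 3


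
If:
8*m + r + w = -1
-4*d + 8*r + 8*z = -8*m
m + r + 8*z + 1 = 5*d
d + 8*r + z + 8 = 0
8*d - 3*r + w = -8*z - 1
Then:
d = 6/13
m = 15/13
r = -14/13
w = -119/13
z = 2/13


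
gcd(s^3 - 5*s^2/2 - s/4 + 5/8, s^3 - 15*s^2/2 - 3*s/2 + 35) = s - 5/2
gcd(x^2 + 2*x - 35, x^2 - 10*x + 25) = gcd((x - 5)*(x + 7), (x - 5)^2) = x - 5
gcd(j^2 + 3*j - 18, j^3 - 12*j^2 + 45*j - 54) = j - 3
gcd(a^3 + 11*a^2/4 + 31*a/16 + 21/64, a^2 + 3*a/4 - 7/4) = a + 7/4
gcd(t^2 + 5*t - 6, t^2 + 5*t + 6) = 1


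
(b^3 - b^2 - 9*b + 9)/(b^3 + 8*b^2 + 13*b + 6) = (b^3 - b^2 - 9*b + 9)/(b^3 + 8*b^2 + 13*b + 6)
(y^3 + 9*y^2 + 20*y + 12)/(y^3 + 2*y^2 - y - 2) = (y + 6)/(y - 1)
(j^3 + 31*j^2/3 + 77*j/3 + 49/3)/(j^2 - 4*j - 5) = (3*j^2 + 28*j + 49)/(3*(j - 5))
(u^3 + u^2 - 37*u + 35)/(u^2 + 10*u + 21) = (u^2 - 6*u + 5)/(u + 3)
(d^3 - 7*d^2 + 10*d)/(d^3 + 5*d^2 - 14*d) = (d - 5)/(d + 7)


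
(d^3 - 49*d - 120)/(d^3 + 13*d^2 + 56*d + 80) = (d^2 - 5*d - 24)/(d^2 + 8*d + 16)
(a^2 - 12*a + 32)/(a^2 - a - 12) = (a - 8)/(a + 3)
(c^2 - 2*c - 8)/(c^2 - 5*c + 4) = (c + 2)/(c - 1)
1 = 1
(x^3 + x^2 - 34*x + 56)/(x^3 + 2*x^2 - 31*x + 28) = (x - 2)/(x - 1)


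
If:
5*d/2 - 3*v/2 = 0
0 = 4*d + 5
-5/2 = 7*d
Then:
No Solution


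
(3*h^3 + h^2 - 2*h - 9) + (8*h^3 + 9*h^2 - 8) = 11*h^3 + 10*h^2 - 2*h - 17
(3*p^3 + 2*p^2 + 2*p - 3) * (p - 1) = 3*p^4 - p^3 - 5*p + 3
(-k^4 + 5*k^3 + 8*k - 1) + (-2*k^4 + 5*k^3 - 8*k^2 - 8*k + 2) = -3*k^4 + 10*k^3 - 8*k^2 + 1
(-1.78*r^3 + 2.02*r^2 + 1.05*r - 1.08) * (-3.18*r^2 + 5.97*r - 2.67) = 5.6604*r^5 - 17.0502*r^4 + 13.473*r^3 + 4.3095*r^2 - 9.2511*r + 2.8836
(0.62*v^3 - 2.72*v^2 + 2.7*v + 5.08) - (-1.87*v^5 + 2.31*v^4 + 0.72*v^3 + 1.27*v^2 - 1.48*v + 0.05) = 1.87*v^5 - 2.31*v^4 - 0.1*v^3 - 3.99*v^2 + 4.18*v + 5.03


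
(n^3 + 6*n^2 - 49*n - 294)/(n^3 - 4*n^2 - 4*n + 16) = (n^3 + 6*n^2 - 49*n - 294)/(n^3 - 4*n^2 - 4*n + 16)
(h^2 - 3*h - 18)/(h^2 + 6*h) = (h^2 - 3*h - 18)/(h*(h + 6))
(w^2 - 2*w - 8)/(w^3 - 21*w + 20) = (w + 2)/(w^2 + 4*w - 5)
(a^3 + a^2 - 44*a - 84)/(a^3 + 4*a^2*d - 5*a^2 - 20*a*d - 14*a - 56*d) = (a + 6)/(a + 4*d)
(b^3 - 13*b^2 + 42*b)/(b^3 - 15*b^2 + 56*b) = (b - 6)/(b - 8)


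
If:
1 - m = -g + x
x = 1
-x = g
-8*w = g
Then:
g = -1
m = -1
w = 1/8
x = 1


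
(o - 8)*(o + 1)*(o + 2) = o^3 - 5*o^2 - 22*o - 16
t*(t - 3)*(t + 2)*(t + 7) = t^4 + 6*t^3 - 13*t^2 - 42*t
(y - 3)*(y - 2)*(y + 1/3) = y^3 - 14*y^2/3 + 13*y/3 + 2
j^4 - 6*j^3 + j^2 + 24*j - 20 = (j - 5)*(j - 2)*(j - 1)*(j + 2)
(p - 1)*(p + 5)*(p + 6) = p^3 + 10*p^2 + 19*p - 30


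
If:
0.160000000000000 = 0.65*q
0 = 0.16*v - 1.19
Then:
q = 0.25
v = 7.44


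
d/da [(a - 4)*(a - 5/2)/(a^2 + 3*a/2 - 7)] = 2*(16*a^2 - 68*a + 61)/(4*a^4 + 12*a^3 - 47*a^2 - 84*a + 196)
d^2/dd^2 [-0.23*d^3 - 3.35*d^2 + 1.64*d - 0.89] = -1.38*d - 6.7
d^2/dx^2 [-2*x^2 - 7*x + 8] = -4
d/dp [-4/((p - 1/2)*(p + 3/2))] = 64*(2*p + 1)/((2*p - 1)^2*(2*p + 3)^2)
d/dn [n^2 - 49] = 2*n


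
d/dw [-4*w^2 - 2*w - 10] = -8*w - 2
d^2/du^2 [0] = 0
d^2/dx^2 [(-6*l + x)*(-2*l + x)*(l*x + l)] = 2*l*(-8*l + 3*x + 1)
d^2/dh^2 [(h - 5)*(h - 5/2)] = 2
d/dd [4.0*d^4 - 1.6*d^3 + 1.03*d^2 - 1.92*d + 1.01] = 16.0*d^3 - 4.8*d^2 + 2.06*d - 1.92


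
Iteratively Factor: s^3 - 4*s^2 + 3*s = (s)*(s^2 - 4*s + 3) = s*(s - 1)*(s - 3)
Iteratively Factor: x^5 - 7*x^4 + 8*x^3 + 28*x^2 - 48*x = (x - 3)*(x^4 - 4*x^3 - 4*x^2 + 16*x) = x*(x - 3)*(x^3 - 4*x^2 - 4*x + 16) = x*(x - 3)*(x - 2)*(x^2 - 2*x - 8) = x*(x - 4)*(x - 3)*(x - 2)*(x + 2)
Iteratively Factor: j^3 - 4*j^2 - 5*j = (j + 1)*(j^2 - 5*j) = j*(j + 1)*(j - 5)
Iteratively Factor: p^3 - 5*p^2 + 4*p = (p)*(p^2 - 5*p + 4) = p*(p - 1)*(p - 4)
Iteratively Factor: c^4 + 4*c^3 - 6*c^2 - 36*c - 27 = (c + 3)*(c^3 + c^2 - 9*c - 9) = (c + 3)^2*(c^2 - 2*c - 3) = (c + 1)*(c + 3)^2*(c - 3)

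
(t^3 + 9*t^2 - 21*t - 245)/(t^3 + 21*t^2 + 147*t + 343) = (t - 5)/(t + 7)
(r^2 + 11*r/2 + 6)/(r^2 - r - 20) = (r + 3/2)/(r - 5)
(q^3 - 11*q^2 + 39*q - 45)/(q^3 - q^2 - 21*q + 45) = (q - 5)/(q + 5)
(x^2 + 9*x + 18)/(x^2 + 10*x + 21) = (x + 6)/(x + 7)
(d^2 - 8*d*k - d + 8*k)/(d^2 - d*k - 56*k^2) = (d - 1)/(d + 7*k)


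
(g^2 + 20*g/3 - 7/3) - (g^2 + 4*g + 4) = 8*g/3 - 19/3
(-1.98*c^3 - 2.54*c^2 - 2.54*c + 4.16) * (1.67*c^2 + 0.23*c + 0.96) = -3.3066*c^5 - 4.6972*c^4 - 6.7268*c^3 + 3.9246*c^2 - 1.4816*c + 3.9936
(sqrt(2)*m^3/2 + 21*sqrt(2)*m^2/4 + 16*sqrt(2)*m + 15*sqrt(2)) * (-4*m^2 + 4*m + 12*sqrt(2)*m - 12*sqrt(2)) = -2*sqrt(2)*m^5 - 19*sqrt(2)*m^4 + 12*m^4 - 43*sqrt(2)*m^3 + 114*m^3 + 4*sqrt(2)*m^2 + 258*m^2 - 24*m + 60*sqrt(2)*m - 360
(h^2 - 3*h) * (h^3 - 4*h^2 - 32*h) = h^5 - 7*h^4 - 20*h^3 + 96*h^2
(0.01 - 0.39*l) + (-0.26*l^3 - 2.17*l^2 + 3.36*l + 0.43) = -0.26*l^3 - 2.17*l^2 + 2.97*l + 0.44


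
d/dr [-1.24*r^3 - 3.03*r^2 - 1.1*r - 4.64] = -3.72*r^2 - 6.06*r - 1.1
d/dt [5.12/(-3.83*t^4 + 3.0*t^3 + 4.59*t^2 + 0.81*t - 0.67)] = (78.4384*t^3 - 46.08*t^2 - 47.0016*t - 4.1472)/(-3.83*t^4 + 3.0*t^3 + 4.59*t^2 + 0.81*t - 0.67)^2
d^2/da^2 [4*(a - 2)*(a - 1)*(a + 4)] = 24*a + 8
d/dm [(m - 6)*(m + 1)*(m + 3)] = 3*m^2 - 4*m - 21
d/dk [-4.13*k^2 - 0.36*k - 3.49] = -8.26*k - 0.36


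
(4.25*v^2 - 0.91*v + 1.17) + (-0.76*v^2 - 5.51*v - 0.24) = 3.49*v^2 - 6.42*v + 0.93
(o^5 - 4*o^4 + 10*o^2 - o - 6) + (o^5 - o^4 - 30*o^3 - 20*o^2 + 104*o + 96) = 2*o^5 - 5*o^4 - 30*o^3 - 10*o^2 + 103*o + 90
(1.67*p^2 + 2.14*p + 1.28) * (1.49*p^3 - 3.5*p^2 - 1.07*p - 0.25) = 2.4883*p^5 - 2.6564*p^4 - 7.3697*p^3 - 7.1873*p^2 - 1.9046*p - 0.32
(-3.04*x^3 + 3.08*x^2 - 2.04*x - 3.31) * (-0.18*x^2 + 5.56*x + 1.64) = 0.5472*x^5 - 17.4568*x^4 + 12.5064*x^3 - 5.6954*x^2 - 21.7492*x - 5.4284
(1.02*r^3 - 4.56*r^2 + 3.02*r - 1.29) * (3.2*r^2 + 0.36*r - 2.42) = 3.264*r^5 - 14.2248*r^4 + 5.554*r^3 + 7.9944*r^2 - 7.7728*r + 3.1218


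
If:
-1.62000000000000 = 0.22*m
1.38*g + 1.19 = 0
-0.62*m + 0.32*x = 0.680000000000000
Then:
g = -0.86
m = -7.36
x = -12.14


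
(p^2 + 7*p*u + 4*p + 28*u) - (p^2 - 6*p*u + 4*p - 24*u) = 13*p*u + 52*u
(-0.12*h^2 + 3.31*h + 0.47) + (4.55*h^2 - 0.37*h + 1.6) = 4.43*h^2 + 2.94*h + 2.07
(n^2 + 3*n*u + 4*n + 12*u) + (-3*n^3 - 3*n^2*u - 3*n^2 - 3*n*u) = -3*n^3 - 3*n^2*u - 2*n^2 + 4*n + 12*u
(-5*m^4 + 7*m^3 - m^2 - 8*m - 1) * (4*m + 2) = -20*m^5 + 18*m^4 + 10*m^3 - 34*m^2 - 20*m - 2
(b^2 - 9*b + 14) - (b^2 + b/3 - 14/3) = 56/3 - 28*b/3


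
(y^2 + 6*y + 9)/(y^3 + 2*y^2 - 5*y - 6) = (y + 3)/(y^2 - y - 2)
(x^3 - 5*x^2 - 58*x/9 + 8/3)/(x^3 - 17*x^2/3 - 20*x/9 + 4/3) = (3*x + 4)/(3*x + 2)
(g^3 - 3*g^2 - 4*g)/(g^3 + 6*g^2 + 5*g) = (g - 4)/(g + 5)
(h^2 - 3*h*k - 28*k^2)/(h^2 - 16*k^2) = (h - 7*k)/(h - 4*k)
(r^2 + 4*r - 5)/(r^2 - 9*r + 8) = (r + 5)/(r - 8)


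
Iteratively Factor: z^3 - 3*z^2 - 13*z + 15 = (z - 5)*(z^2 + 2*z - 3) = (z - 5)*(z + 3)*(z - 1)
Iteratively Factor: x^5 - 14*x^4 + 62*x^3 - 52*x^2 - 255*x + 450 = (x - 3)*(x^4 - 11*x^3 + 29*x^2 + 35*x - 150) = (x - 5)*(x - 3)*(x^3 - 6*x^2 - x + 30) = (x - 5)*(x - 3)^2*(x^2 - 3*x - 10) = (x - 5)*(x - 3)^2*(x + 2)*(x - 5)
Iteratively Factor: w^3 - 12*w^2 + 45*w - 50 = (w - 5)*(w^2 - 7*w + 10) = (w - 5)^2*(w - 2)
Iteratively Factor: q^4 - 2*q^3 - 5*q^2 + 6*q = (q - 1)*(q^3 - q^2 - 6*q) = (q - 3)*(q - 1)*(q^2 + 2*q) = q*(q - 3)*(q - 1)*(q + 2)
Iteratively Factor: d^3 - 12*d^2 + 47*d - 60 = (d - 3)*(d^2 - 9*d + 20) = (d - 5)*(d - 3)*(d - 4)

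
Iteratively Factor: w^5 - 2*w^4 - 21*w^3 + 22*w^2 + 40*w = (w + 4)*(w^4 - 6*w^3 + 3*w^2 + 10*w) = (w - 5)*(w + 4)*(w^3 - w^2 - 2*w) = (w - 5)*(w - 2)*(w + 4)*(w^2 + w) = w*(w - 5)*(w - 2)*(w + 4)*(w + 1)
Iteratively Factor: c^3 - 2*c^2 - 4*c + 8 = (c - 2)*(c^2 - 4) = (c - 2)*(c + 2)*(c - 2)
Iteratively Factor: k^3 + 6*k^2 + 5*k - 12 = (k - 1)*(k^2 + 7*k + 12) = (k - 1)*(k + 4)*(k + 3)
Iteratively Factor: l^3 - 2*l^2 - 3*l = (l + 1)*(l^2 - 3*l) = l*(l + 1)*(l - 3)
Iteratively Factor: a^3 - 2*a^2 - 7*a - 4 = (a + 1)*(a^2 - 3*a - 4) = (a + 1)^2*(a - 4)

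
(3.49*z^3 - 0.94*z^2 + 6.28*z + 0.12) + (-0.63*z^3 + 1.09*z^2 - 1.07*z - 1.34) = 2.86*z^3 + 0.15*z^2 + 5.21*z - 1.22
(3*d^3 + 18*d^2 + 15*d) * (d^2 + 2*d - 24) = 3*d^5 + 24*d^4 - 21*d^3 - 402*d^2 - 360*d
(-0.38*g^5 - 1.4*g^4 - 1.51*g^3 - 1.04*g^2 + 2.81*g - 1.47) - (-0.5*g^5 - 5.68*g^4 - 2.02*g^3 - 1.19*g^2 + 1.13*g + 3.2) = 0.12*g^5 + 4.28*g^4 + 0.51*g^3 + 0.15*g^2 + 1.68*g - 4.67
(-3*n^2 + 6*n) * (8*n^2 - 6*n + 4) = -24*n^4 + 66*n^3 - 48*n^2 + 24*n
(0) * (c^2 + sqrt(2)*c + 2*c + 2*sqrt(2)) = 0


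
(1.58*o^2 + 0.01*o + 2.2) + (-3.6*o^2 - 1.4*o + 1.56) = -2.02*o^2 - 1.39*o + 3.76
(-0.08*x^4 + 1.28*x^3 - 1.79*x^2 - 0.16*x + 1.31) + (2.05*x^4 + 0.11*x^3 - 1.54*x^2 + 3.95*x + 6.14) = 1.97*x^4 + 1.39*x^3 - 3.33*x^2 + 3.79*x + 7.45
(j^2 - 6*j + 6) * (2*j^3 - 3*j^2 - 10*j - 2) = 2*j^5 - 15*j^4 + 20*j^3 + 40*j^2 - 48*j - 12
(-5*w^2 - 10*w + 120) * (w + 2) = -5*w^3 - 20*w^2 + 100*w + 240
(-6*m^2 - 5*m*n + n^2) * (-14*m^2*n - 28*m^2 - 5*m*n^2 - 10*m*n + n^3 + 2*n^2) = 84*m^4*n + 168*m^4 + 100*m^3*n^2 + 200*m^3*n + 5*m^2*n^3 + 10*m^2*n^2 - 10*m*n^4 - 20*m*n^3 + n^5 + 2*n^4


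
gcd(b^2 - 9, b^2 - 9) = b^2 - 9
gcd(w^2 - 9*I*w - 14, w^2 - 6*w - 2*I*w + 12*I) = w - 2*I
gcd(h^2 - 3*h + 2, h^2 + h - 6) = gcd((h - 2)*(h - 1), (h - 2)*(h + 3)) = h - 2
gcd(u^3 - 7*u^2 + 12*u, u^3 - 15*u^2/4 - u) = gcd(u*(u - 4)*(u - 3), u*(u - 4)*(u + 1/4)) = u^2 - 4*u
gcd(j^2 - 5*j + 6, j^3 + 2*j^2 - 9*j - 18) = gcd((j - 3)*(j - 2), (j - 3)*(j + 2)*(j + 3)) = j - 3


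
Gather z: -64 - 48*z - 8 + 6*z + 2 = -42*z - 70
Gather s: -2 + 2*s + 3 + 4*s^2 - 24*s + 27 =4*s^2 - 22*s + 28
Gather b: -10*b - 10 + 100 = 90 - 10*b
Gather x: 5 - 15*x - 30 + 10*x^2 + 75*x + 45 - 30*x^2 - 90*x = -20*x^2 - 30*x + 20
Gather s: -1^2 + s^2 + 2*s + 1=s^2 + 2*s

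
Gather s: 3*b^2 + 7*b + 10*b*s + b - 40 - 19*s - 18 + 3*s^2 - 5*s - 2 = 3*b^2 + 8*b + 3*s^2 + s*(10*b - 24) - 60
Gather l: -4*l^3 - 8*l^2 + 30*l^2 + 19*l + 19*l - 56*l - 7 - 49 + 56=-4*l^3 + 22*l^2 - 18*l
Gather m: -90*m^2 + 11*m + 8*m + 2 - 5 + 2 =-90*m^2 + 19*m - 1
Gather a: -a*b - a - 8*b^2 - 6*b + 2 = a*(-b - 1) - 8*b^2 - 6*b + 2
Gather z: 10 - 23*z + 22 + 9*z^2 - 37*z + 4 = 9*z^2 - 60*z + 36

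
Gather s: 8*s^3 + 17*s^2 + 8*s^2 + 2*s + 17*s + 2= 8*s^3 + 25*s^2 + 19*s + 2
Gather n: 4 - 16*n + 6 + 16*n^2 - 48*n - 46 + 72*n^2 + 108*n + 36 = 88*n^2 + 44*n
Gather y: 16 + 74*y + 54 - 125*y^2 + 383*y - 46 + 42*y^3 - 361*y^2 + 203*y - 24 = 42*y^3 - 486*y^2 + 660*y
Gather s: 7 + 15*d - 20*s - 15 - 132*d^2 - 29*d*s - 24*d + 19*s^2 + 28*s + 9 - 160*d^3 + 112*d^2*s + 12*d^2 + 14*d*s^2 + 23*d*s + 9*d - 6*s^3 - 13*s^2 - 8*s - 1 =-160*d^3 - 120*d^2 - 6*s^3 + s^2*(14*d + 6) + s*(112*d^2 - 6*d)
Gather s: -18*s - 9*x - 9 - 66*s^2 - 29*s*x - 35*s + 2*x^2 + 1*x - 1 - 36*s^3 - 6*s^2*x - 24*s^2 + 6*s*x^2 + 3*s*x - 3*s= -36*s^3 + s^2*(-6*x - 90) + s*(6*x^2 - 26*x - 56) + 2*x^2 - 8*x - 10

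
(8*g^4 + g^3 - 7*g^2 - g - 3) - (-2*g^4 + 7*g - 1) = 10*g^4 + g^3 - 7*g^2 - 8*g - 2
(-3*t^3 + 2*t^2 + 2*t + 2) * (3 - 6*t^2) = 18*t^5 - 12*t^4 - 21*t^3 - 6*t^2 + 6*t + 6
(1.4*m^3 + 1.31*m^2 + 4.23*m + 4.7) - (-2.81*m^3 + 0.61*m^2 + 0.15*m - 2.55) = 4.21*m^3 + 0.7*m^2 + 4.08*m + 7.25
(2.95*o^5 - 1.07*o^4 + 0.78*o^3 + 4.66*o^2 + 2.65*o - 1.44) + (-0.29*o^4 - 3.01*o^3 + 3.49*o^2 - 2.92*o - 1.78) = 2.95*o^5 - 1.36*o^4 - 2.23*o^3 + 8.15*o^2 - 0.27*o - 3.22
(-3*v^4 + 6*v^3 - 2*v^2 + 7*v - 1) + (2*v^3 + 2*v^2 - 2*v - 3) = -3*v^4 + 8*v^3 + 5*v - 4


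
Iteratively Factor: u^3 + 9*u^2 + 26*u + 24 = (u + 2)*(u^2 + 7*u + 12) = (u + 2)*(u + 4)*(u + 3)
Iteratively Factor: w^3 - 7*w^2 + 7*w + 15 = (w + 1)*(w^2 - 8*w + 15) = (w - 5)*(w + 1)*(w - 3)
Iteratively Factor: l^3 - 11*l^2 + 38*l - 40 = (l - 4)*(l^2 - 7*l + 10) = (l - 4)*(l - 2)*(l - 5)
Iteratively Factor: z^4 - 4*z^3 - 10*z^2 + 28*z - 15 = (z - 1)*(z^3 - 3*z^2 - 13*z + 15) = (z - 5)*(z - 1)*(z^2 + 2*z - 3) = (z - 5)*(z - 1)*(z + 3)*(z - 1)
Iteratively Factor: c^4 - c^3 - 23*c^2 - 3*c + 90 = (c + 3)*(c^3 - 4*c^2 - 11*c + 30) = (c - 5)*(c + 3)*(c^2 + c - 6) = (c - 5)*(c - 2)*(c + 3)*(c + 3)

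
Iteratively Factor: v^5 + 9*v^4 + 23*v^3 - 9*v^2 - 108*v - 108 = (v + 2)*(v^4 + 7*v^3 + 9*v^2 - 27*v - 54) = (v + 2)*(v + 3)*(v^3 + 4*v^2 - 3*v - 18) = (v + 2)*(v + 3)^2*(v^2 + v - 6) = (v - 2)*(v + 2)*(v + 3)^2*(v + 3)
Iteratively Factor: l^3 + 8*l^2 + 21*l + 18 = (l + 2)*(l^2 + 6*l + 9) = (l + 2)*(l + 3)*(l + 3)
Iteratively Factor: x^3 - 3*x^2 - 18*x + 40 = (x - 5)*(x^2 + 2*x - 8) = (x - 5)*(x + 4)*(x - 2)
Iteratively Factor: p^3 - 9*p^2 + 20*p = (p)*(p^2 - 9*p + 20) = p*(p - 5)*(p - 4)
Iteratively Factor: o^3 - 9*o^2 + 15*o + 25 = (o - 5)*(o^2 - 4*o - 5) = (o - 5)^2*(o + 1)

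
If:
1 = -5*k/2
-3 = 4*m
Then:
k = -2/5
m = -3/4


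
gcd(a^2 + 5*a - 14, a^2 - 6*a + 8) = a - 2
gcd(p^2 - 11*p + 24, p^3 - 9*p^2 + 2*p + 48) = p^2 - 11*p + 24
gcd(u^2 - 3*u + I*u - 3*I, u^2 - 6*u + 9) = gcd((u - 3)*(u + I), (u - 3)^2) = u - 3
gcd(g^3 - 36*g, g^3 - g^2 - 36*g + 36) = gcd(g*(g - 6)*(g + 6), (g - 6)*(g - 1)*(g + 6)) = g^2 - 36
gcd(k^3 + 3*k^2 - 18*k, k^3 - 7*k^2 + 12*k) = k^2 - 3*k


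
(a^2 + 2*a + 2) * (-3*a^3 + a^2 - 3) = -3*a^5 - 5*a^4 - 4*a^3 - a^2 - 6*a - 6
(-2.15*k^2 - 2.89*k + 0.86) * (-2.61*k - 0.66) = 5.6115*k^3 + 8.9619*k^2 - 0.3372*k - 0.5676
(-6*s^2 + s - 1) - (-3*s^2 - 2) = -3*s^2 + s + 1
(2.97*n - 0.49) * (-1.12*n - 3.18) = -3.3264*n^2 - 8.8958*n + 1.5582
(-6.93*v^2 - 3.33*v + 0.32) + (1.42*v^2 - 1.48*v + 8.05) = -5.51*v^2 - 4.81*v + 8.37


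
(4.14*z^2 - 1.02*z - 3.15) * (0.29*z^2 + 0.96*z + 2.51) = 1.2006*z^4 + 3.6786*z^3 + 8.4987*z^2 - 5.5842*z - 7.9065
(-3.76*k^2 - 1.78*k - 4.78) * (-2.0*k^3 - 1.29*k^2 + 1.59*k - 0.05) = 7.52*k^5 + 8.4104*k^4 + 5.8778*k^3 + 3.524*k^2 - 7.5112*k + 0.239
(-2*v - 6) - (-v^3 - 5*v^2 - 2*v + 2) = v^3 + 5*v^2 - 8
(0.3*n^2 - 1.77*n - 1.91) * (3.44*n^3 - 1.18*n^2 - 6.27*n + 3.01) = 1.032*n^5 - 6.4428*n^4 - 6.3628*n^3 + 14.2547*n^2 + 6.648*n - 5.7491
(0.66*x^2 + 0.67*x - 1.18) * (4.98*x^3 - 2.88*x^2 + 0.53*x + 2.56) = 3.2868*x^5 + 1.4358*x^4 - 7.4562*x^3 + 5.4431*x^2 + 1.0898*x - 3.0208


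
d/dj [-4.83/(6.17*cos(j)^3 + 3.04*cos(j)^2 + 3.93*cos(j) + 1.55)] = (89.4033*sin(j)^2 - 29.3664*cos(j) - 108.3852)*sin(j)/(6.17*cos(j)^3 + 3.04*cos(j)^2 + 3.93*cos(j) + 1.55)^2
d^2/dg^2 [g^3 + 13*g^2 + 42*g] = 6*g + 26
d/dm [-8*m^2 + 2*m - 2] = 2 - 16*m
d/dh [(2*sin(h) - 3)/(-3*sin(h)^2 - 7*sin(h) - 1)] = (6*sin(h)^2 - 18*sin(h) - 23)*cos(h)/(3*sin(h)^2 + 7*sin(h) + 1)^2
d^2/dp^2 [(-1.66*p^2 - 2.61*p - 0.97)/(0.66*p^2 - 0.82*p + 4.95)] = (-4.070616*p^3 + 30.004128*p^2 + 54.311004*p - 97.502756)/(0.287496*p^6 - 1.071576*p^5 + 7.800012*p^4 - 16.625008*p^3 + 58.50009*p^2 - 60.27615*p + 121.287375)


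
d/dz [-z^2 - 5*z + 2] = -2*z - 5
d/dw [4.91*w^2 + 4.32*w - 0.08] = 9.82*w + 4.32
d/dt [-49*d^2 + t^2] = 2*t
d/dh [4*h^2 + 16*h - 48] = 8*h + 16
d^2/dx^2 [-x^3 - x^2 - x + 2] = -6*x - 2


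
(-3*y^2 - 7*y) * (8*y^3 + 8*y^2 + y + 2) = -24*y^5 - 80*y^4 - 59*y^3 - 13*y^2 - 14*y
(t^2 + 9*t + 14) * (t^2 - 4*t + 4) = t^4 + 5*t^3 - 18*t^2 - 20*t + 56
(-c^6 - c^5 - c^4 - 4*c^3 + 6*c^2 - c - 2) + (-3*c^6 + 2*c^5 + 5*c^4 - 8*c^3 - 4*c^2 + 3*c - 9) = -4*c^6 + c^5 + 4*c^4 - 12*c^3 + 2*c^2 + 2*c - 11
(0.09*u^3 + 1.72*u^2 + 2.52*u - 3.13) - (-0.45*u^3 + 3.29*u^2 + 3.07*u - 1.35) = 0.54*u^3 - 1.57*u^2 - 0.55*u - 1.78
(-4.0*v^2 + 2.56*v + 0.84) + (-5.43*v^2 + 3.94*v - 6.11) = -9.43*v^2 + 6.5*v - 5.27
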